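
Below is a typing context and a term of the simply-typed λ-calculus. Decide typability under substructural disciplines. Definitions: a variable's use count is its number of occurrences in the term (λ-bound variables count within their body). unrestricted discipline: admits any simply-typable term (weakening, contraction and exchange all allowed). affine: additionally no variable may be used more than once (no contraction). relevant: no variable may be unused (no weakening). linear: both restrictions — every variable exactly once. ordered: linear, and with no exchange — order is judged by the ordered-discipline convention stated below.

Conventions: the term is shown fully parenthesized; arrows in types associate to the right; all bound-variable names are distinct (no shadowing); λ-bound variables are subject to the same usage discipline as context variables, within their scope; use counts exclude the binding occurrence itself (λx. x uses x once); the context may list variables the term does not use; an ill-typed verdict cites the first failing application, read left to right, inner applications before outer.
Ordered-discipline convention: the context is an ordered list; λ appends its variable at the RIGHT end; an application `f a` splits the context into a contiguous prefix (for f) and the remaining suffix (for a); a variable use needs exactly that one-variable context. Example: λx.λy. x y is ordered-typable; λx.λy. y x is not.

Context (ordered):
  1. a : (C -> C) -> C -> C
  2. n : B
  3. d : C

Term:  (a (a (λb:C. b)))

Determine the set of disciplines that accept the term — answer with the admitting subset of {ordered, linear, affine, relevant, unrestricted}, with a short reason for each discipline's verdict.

accepted by: unrestricted
variable uses: a: 2; n: 0; d: 0; b [bound]: 1
order of uses: a, a, b
typing: the term checks, with type C -> C
ordered: ✗ — a ×2 used more than once (contraction); n, d never used (weakening)
linear: ✗ — a ×2 used more than once (contraction); n, d never used (weakening)
affine: ✗ — a ×2 used more than once (contraction)
relevant: ✗ — n, d never used (weakening)
unrestricted: ✓ — type-checks (C -> C) and nothing is barred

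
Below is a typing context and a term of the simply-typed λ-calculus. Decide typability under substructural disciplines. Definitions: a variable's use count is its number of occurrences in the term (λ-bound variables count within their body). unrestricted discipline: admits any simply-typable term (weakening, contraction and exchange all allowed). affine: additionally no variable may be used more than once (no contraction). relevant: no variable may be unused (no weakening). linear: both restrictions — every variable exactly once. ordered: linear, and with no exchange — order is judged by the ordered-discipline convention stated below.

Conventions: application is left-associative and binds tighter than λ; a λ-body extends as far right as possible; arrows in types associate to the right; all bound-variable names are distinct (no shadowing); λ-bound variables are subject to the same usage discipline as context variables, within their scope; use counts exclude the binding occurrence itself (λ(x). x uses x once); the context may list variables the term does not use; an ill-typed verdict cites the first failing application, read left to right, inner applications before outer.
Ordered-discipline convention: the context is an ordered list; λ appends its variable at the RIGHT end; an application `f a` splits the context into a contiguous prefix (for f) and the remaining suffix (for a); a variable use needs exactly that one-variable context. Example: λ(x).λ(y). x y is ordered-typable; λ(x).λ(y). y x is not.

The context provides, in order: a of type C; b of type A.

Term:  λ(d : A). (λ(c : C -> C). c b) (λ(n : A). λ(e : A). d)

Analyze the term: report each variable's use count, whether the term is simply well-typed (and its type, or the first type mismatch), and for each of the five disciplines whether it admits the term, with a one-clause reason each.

usage: a=0, b=1, d (λ-bound)=1, c (λ-bound)=1, n (λ-bound)=0, e (λ-bound)=0
order of uses: c, b, d
typing: ill-typed: an application expects C but receives A
ordered ✗ (fails simple typing)
linear ✗ (a type mismatch blocks all five)
affine ✗ (the type mismatch rejects it)
relevant ✗ (not simply typable)
unrestricted ✗ (fails simple typing)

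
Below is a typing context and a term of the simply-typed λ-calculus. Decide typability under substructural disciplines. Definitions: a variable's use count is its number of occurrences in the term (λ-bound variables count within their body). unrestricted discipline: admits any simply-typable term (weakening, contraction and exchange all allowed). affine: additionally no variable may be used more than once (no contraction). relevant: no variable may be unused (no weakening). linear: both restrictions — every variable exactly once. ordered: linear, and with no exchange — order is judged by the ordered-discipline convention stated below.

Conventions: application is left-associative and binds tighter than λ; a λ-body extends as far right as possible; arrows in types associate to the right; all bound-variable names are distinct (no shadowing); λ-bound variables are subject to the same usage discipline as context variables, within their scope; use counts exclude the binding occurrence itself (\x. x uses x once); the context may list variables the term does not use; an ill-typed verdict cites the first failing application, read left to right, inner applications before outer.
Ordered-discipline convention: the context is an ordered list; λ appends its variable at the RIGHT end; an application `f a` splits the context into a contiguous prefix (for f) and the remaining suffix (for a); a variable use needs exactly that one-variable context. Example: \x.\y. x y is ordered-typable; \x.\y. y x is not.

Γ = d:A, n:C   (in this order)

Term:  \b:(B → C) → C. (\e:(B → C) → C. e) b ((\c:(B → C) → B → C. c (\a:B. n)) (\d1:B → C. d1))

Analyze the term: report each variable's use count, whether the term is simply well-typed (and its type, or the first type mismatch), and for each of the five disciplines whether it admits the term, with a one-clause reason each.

use counts: d: 0×, n: 1×, b (λ-bound): 1×, e (λ-bound): 1×, c (λ-bound): 1×, a (λ-bound): 0×, d1 (λ-bound): 1×
order of uses: e, b, c, n, d1
typing: the term checks, with type ((B → C) → C) → C
ordered: ✗, needs weakening: d, a unused
linear: ✗, needs weakening: d, a unused
affine: ✓, at most one use each (d, n, b, e, c, a, d1)
relevant: ✗, needs weakening: d, a unused
unrestricted: ✓, well-typed at ((B → C) → C) → C; no restrictions here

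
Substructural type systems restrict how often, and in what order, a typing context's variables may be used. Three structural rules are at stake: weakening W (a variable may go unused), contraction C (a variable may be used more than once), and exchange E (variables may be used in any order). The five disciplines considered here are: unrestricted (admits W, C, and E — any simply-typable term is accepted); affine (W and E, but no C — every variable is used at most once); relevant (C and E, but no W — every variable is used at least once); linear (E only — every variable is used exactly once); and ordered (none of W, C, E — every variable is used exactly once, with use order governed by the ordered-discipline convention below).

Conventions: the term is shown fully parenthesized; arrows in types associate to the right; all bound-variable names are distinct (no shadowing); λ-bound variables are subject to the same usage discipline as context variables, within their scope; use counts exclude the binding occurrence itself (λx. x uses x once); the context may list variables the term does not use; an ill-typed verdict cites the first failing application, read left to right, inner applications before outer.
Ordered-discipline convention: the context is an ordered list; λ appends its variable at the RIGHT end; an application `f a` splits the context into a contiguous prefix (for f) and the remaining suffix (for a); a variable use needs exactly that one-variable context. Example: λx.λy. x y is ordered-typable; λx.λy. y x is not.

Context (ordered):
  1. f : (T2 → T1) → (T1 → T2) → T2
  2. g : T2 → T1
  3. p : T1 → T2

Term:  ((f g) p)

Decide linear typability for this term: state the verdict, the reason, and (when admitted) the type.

yes — exactly-once usage across f, g, p; term : T2
variable uses: f: 1; g: 1; p: 1
uses in reading order: f, g, p
typing: well-typed — term : T2
all disciplines: ordered ✓ · linear ✓ · affine ✓ · relevant ✓ · unrestricted ✓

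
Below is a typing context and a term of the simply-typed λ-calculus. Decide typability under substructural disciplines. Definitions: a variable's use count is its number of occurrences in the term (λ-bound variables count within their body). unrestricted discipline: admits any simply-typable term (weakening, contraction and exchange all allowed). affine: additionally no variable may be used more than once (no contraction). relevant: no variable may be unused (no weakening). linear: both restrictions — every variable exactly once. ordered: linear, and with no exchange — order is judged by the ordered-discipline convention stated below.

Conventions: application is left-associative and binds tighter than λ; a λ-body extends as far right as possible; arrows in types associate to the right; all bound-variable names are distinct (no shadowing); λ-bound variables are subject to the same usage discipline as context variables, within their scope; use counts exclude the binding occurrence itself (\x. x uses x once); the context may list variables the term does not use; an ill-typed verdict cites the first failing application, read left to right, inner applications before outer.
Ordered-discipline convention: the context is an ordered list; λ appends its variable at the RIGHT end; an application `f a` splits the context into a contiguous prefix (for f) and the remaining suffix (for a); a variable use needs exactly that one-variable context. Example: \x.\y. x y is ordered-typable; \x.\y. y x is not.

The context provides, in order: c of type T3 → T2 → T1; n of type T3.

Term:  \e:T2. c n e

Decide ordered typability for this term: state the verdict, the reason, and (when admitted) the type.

yes — single-use (c, n, e), ordered derivation ok; term : T2 → T1
use counts: c: 1, n: 1, e (λ-bound): 1
left-to-right use order: c, n, e
typing: ✓ — T2 → T1
per-discipline verdicts: ordered ✓ | linear ✓ | affine ✓ | relevant ✓ | unrestricted ✓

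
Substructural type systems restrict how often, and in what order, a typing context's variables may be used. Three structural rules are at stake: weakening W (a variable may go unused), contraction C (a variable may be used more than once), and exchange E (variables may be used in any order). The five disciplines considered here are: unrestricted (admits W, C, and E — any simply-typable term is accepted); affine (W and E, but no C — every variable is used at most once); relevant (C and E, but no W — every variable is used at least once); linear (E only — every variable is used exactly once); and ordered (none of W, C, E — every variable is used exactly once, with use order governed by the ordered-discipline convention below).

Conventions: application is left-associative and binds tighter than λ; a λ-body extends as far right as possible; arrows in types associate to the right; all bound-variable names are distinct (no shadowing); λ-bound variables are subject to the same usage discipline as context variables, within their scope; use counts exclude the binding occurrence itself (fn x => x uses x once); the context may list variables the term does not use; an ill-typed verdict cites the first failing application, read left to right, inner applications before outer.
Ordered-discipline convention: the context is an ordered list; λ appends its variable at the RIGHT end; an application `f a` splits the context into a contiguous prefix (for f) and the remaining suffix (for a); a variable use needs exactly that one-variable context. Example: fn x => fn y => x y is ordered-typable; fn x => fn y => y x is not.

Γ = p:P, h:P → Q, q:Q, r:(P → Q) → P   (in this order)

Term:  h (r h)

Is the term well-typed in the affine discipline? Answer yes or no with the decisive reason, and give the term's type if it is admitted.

no — needs contraction — h ×2
counts: p: 0×; h: 2×; q: 0×; r: 1×
order of uses: h, r, h
typing: the term checks, with type Q
across the five disciplines: ordered ✗ | linear ✗ | affine ✗ | relevant ✗ | unrestricted ✓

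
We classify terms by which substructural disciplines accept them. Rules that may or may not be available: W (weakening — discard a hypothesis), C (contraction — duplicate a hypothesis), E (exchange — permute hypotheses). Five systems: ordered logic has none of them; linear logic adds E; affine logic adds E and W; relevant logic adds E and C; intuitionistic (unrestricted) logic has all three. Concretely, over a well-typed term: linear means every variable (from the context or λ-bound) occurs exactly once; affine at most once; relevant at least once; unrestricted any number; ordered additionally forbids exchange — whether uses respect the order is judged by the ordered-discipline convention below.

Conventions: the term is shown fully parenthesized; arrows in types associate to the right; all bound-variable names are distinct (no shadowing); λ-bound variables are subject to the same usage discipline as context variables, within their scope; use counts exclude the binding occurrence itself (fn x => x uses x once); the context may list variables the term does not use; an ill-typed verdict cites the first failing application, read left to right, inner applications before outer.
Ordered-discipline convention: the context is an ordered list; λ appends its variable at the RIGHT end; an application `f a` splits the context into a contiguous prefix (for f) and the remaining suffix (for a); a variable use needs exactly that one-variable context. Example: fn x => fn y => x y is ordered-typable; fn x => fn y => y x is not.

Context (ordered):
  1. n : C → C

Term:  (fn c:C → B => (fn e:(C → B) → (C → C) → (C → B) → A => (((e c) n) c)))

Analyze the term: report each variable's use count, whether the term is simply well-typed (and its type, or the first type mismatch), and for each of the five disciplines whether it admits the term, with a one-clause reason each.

counts: n: 1×; c (λ-bound): 2×; e (λ-bound): 1×
left-to-right use order: e, c, n, c
typing: well-typed at (C → B) → ((C → B) → (C → C) → (C → B) → A) → A
ordered: ✗ — c ×2 used more than once (contraction)
linear: ✗ — c ×2 used more than once (contraction)
affine: ✗ — c ×2 used more than once (contraction)
relevant: ✓ — n, c, e: all used, weakening unneeded
unrestricted: ✓ — simply typable at (C → B) → ((C → B) → (C → C) → (C → B) → A) → A; W, C, E all held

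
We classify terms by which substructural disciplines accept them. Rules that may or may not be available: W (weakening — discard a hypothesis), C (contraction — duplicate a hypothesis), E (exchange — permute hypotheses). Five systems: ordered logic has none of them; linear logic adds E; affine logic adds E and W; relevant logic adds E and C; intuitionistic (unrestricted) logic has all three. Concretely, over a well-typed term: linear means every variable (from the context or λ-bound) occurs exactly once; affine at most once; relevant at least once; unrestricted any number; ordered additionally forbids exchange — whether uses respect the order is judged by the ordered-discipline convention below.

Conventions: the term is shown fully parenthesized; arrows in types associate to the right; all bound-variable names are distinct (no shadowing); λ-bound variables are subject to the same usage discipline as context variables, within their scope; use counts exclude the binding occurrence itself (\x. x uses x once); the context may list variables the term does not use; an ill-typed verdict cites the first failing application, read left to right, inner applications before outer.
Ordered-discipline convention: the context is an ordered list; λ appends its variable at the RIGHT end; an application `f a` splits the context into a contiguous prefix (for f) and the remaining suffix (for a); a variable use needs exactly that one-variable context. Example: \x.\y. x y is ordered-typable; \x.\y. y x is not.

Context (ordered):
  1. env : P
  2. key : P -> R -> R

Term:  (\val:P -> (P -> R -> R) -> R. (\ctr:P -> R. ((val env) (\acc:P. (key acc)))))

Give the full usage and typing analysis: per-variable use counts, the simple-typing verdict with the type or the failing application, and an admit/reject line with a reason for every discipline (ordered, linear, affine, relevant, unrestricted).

usage: env=1; key=1; val [bound]=1; ctr [bound]=0; acc [bound]=1
left-to-right use order: val, env, key, acc
typing: the term checks, with type (P -> (P -> R -> R) -> R) -> (P -> R) -> R
ordered: ✗ — ctr never used (weakening)
linear: ✗ — ctr never used (weakening)
affine: ✓ — no duplicate uses among env, key, val, ctr, acc
relevant: ✗ — ctr never used (weakening)
unrestricted: ✓ — simply typable at (P -> (P -> R -> R) -> R) -> (P -> R) -> R; W, C, E all held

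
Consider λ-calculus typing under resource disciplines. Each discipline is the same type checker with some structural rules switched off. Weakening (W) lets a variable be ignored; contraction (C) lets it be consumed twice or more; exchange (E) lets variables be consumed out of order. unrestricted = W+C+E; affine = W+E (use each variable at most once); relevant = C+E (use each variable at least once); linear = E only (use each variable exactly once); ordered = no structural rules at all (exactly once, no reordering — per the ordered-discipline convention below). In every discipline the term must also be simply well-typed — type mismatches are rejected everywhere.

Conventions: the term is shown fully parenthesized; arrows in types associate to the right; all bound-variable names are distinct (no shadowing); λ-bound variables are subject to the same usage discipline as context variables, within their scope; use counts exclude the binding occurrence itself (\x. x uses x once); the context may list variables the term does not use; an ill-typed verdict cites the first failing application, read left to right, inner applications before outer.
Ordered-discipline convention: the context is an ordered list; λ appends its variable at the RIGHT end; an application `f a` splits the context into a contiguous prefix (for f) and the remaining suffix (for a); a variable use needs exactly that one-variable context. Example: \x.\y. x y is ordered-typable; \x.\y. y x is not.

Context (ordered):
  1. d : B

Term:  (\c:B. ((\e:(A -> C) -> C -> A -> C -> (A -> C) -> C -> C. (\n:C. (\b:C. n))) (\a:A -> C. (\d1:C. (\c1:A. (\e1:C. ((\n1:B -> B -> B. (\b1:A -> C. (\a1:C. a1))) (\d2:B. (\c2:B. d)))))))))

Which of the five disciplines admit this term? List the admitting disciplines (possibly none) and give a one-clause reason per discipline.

accepted by: affine, unrestricted
counts: d ×1; c [bound] ×0; e [bound] ×0; n [bound] ×1; b [bound] ×0; a [bound] ×0; d1 [bound] ×0; c1 [bound] ×0; e1 [bound] ×0; n1 [bound] ×0; b1 [bound] ×0; a1 [bound] ×1; d2 [bound] ×0; c2 [bound] ×0
left-to-right use order: n, a1, d
typing: ✓ — B -> C -> C -> C
ordered: ✗ — unused: c, e, b, a, d1, c1, e1, n1, b1, d2, c2 — weakening required
linear: ✗ — unused: c, e, b, a, d1, c1, e1, n1, b1, d2, c2 — weakening required
affine: ✓ — none of d, c, e, n, b, a, d1, c1, e1, n1, b1, a1, d2, c2 used more than once
relevant: ✗ — unused: c, e, b, a, d1, c1, e1, n1, b1, d2, c2 — weakening required
unrestricted: ✓ — type-checks (B -> C -> C -> C) and nothing is barred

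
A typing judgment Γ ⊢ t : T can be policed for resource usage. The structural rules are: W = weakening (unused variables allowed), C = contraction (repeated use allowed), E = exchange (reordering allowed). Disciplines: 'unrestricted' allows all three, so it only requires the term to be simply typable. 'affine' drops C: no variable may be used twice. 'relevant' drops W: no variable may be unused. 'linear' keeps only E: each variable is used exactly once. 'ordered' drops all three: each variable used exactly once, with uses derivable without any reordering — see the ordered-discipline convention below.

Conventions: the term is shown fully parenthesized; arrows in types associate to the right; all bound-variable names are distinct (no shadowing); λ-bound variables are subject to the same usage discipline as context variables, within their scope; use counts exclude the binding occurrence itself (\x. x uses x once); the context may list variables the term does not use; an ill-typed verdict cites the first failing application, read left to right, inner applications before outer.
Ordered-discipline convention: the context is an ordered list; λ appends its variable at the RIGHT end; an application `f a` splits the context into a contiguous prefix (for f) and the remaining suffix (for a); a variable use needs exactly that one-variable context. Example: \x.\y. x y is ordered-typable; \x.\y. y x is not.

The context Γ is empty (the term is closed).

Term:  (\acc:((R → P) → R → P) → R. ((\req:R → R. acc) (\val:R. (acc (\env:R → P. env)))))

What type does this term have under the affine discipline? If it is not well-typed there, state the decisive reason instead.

not well-typed under affine — uses contraction: acc ×2
usage: acc [bound]=2; req [bound]=0; val [bound]=0; env [bound]=1
order of uses: acc, acc, env
typing: ✓ — (((R → P) → R → P) → R) → ((R → P) → R → P) → R
across the five disciplines: ordered ✗ | linear ✗ | affine ✗ | relevant ✗ | unrestricted ✓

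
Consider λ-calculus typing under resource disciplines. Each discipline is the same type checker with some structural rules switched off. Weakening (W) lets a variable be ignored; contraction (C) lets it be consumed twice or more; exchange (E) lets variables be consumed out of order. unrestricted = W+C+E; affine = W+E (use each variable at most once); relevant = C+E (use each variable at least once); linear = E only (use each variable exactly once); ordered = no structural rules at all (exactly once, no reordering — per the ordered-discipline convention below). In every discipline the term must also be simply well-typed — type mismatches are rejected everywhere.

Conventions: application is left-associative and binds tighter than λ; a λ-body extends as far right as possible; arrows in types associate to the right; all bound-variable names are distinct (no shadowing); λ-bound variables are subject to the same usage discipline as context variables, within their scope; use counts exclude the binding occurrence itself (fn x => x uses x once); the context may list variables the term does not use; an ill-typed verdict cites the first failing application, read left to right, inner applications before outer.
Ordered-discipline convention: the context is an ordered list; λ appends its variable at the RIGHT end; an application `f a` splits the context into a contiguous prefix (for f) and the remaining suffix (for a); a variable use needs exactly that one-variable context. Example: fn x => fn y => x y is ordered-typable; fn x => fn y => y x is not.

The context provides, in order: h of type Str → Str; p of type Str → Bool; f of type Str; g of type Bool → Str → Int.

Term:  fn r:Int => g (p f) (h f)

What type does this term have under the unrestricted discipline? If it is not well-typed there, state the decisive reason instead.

term : Int → Int
counts: h ×1; p ×1; f ×2; g ×1; r (λ-bound) ×0
order of uses: g, p, f, h, f
typing: the term checks, with type Int → Int
summary: ordered ✗; linear ✗; affine ✗; relevant ✗; unrestricted ✓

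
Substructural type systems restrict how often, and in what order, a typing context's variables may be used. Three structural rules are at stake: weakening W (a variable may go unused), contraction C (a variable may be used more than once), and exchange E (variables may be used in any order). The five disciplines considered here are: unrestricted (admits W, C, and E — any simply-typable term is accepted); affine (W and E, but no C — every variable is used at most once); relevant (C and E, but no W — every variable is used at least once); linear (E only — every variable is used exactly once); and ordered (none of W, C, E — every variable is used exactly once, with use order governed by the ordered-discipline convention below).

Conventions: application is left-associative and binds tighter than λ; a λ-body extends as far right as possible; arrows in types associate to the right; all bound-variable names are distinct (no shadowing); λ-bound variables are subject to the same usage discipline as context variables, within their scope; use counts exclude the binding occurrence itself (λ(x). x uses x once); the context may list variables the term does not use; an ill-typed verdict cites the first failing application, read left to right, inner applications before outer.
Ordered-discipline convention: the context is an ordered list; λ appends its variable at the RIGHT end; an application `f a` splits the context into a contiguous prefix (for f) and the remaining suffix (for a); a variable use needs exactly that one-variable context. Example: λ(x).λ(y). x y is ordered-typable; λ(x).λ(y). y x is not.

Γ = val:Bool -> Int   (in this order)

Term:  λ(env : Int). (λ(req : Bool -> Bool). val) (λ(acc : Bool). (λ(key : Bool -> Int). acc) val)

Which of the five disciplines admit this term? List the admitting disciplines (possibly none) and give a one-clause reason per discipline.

accepted by: unrestricted
counts: val=2, env (bound)=0, req (bound)=0, acc (bound)=1, key (bound)=0
use order (left to right): val, acc, val
typing: the term checks, with type Int -> Bool -> Int
ordered: ✗, repeated use of val ×2; needs weakening: env, req, key unused
linear: ✗, repeated use of val ×2; needs weakening: env, req, key unused
affine: ✗, repeated use of val ×2
relevant: ✗, needs weakening: env, req, key unused
unrestricted: ✓, typability at Int -> Bool -> Int is all that's needed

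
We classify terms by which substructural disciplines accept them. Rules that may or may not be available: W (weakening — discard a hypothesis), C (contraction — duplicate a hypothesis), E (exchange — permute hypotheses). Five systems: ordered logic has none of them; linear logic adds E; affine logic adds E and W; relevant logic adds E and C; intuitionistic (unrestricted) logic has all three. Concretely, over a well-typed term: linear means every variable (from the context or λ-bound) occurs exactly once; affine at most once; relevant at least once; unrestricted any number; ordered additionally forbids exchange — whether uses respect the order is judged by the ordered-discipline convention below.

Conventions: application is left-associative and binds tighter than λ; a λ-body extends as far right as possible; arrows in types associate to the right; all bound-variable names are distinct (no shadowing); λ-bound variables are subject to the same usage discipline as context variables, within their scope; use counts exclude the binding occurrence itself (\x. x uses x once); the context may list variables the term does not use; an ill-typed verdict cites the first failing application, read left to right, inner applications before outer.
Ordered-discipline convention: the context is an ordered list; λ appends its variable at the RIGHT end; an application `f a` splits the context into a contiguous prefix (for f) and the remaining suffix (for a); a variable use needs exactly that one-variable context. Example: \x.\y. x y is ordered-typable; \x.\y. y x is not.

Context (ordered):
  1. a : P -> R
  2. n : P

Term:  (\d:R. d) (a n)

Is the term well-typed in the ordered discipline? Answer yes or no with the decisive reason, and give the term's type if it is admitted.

yes — single-use (a, n, d), ordered derivation ok; term : R
variable uses: a: 1×, n: 1×, d [bound]: 1×
left-to-right use order: d, a, n
typing: ✓ — R
all disciplines: ordered ✓ | linear ✓ | affine ✓ | relevant ✓ | unrestricted ✓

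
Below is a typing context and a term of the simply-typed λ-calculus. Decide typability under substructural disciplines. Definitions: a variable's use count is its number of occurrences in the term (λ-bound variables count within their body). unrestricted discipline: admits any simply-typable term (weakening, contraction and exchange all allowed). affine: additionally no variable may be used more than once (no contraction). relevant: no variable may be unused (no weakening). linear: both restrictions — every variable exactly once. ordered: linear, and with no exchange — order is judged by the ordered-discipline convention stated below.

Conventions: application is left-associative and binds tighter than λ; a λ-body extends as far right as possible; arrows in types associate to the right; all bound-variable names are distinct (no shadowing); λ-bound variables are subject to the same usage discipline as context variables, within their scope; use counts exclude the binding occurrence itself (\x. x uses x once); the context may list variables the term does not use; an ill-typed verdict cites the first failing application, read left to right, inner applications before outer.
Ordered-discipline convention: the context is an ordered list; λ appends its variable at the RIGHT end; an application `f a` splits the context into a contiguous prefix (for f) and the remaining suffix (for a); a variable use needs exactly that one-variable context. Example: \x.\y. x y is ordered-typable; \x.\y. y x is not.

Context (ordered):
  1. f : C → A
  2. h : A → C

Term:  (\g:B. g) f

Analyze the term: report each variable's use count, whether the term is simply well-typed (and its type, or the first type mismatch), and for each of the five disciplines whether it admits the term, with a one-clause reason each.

counts: f: 1×; h: 0×; g [bound]: 1×
uses in reading order: g, f
typing: ill-typed: an argument C → A mismatches the expected B
ordered: ✗ — a type mismatch blocks all five
linear: ✗ — the type mismatch rejects it
affine: ✗ — not simply typable
relevant: ✗ — fails simple typing
unrestricted: ✗ — a type mismatch blocks all five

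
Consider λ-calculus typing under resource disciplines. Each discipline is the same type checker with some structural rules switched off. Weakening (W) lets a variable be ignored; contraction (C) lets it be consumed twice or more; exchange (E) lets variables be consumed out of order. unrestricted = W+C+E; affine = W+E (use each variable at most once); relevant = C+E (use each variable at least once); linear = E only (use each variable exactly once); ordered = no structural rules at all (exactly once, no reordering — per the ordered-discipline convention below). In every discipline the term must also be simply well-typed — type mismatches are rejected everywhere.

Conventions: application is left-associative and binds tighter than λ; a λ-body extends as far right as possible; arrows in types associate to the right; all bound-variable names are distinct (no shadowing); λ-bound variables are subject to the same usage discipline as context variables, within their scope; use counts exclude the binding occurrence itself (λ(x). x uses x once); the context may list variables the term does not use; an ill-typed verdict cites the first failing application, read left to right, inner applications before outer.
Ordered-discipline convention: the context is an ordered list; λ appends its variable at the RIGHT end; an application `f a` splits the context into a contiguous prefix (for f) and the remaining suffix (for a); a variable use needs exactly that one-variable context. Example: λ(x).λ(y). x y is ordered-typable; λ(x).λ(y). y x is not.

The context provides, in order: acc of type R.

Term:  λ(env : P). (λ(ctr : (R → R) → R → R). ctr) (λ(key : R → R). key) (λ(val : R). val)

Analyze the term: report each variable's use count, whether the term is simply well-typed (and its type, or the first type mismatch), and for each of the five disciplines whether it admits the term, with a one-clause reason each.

variable uses: acc: 0; env (λ-bound): 0; ctr (λ-bound): 1; key (λ-bound): 1; val (λ-bound): 1
use order (left to right): ctr, key, val
typing: the term checks, with type P → R → R
ordered: ✗ — unused: acc, env — weakening required
linear: ✗ — unused: acc, env — weakening required
affine: ✓ — at most one use each (acc, env, ctr, key, val)
relevant: ✗ — unused: acc, env — weakening required
unrestricted: ✓ — typability at P → R → R is all that's needed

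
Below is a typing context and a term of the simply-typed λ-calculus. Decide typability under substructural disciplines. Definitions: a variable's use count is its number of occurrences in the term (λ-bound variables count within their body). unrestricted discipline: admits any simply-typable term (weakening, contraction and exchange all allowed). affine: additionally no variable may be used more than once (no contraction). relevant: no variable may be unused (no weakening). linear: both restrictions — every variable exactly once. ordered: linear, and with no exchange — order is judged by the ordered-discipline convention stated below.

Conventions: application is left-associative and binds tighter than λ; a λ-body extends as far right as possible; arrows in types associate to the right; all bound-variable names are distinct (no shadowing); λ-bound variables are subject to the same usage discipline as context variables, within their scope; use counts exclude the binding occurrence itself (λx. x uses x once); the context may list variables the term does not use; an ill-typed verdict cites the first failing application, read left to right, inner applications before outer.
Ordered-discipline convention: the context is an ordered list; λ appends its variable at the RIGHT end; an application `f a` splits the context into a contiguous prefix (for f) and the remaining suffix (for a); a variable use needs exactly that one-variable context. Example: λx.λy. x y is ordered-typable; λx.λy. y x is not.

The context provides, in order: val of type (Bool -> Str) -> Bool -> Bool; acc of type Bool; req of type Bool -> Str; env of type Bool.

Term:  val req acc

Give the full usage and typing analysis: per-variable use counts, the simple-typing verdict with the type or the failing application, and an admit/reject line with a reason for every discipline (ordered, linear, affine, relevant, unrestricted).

use counts: val=1, acc=1, req=1, env=0
uses in reading order: val, req, acc
typing: well-typed at Bool
ordered: ✗ — needs weakening: env unused
linear: ✗ — needs weakening: env unused
affine: ✓ — at most one use each (val, acc, req, env)
relevant: ✗ — needs weakening: env unused
unrestricted: ✓ — typability at Bool is all that's needed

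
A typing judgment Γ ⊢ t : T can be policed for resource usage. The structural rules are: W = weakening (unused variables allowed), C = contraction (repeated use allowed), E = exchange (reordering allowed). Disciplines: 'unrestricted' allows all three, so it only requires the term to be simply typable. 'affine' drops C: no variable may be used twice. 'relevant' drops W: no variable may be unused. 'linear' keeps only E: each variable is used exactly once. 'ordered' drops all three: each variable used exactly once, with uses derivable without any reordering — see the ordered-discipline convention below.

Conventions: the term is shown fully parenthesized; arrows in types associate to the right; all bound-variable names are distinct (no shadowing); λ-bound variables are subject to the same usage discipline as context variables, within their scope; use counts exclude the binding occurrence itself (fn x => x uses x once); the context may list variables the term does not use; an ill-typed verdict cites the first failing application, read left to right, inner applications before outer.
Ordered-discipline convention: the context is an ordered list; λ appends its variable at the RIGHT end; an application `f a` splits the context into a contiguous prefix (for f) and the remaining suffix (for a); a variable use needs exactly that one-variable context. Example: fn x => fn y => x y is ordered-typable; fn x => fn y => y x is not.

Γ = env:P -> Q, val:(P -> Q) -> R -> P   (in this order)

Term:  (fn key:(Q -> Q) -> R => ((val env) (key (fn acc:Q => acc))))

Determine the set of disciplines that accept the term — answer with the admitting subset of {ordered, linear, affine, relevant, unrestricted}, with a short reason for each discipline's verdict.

accepted by: linear, affine, relevant, unrestricted
variable uses: env: 1, val: 1, key [bound]: 1, acc [bound]: 1
uses in reading order: val, env, key, acc
typing: well-typed at ((Q -> Q) -> R) -> P
ordered: ✗ — no contiguous prefix/suffix split fits val, env, key, acc
linear: ✓ — each of env, val, key, acc used exactly once
affine: ✓ — env, val, key, acc: no repeats, contraction unneeded
relevant: ✓ — none of env, val, key, acc goes unused
unrestricted: ✓ — type-checks (((Q -> Q) -> R) -> P) and nothing is barred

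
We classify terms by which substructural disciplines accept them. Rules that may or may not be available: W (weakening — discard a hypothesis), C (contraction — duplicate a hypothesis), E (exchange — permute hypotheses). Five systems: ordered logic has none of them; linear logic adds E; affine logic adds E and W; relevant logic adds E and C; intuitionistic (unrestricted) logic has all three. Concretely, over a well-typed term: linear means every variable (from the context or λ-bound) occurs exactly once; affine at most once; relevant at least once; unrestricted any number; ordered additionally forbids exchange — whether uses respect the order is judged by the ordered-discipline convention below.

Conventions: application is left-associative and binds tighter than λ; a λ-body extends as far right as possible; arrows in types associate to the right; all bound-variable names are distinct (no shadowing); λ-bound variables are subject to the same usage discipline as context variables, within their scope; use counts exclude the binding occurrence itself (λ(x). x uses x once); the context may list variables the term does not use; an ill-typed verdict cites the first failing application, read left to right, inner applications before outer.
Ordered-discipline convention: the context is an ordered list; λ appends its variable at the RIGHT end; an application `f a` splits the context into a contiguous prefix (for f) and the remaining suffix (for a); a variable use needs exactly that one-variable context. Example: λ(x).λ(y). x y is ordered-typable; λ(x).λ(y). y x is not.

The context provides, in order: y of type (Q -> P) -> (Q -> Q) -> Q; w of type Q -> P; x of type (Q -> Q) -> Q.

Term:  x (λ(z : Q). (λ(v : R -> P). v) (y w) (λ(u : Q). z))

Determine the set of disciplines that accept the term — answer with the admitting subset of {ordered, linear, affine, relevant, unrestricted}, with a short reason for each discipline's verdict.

admitted by: none
counts: y=1, w=1, x=1, z [bound]=1, v [bound]=1, u [bound]=0
use order (left to right): x, v, y, w, z
typing: ill-typed: an argument (Q -> Q) -> Q mismatches the expected R -> P
ordered ✗ (the type mismatch rejects it)
linear ✗ (not simply typable)
affine ✗ (fails simple typing)
relevant ✗ (a type mismatch blocks all five)
unrestricted ✗ (the type mismatch rejects it)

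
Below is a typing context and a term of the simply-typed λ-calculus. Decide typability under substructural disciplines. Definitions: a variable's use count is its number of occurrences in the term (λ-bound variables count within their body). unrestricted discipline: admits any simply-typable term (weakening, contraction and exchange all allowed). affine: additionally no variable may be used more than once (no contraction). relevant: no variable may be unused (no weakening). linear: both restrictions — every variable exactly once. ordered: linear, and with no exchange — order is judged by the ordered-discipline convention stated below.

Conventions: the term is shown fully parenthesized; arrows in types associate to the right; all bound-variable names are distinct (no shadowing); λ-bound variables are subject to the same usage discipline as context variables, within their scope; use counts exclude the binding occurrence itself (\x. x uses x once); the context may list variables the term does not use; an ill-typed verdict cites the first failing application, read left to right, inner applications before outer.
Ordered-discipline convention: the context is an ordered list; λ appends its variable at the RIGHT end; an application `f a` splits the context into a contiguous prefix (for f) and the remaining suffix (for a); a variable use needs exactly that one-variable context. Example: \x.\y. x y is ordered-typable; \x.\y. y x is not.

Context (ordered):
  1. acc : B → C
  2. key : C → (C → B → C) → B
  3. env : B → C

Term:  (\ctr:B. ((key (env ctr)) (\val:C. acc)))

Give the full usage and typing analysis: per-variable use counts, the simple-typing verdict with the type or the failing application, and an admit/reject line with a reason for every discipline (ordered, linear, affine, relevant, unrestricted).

use counts: acc=1, key=1, env=1, ctr (λ-bound)=1, val (λ-bound)=0
order of uses: key, env, ctr, acc
typing: the term checks, with type B → B
ordered: ✗, val never used (weakening)
linear: ✗, val never used (weakening)
affine: ✓, acc, key, env, ctr, val: no repeats, contraction unneeded
relevant: ✗, val never used (weakening)
unrestricted: ✓, type-checks (B → B) and nothing is barred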